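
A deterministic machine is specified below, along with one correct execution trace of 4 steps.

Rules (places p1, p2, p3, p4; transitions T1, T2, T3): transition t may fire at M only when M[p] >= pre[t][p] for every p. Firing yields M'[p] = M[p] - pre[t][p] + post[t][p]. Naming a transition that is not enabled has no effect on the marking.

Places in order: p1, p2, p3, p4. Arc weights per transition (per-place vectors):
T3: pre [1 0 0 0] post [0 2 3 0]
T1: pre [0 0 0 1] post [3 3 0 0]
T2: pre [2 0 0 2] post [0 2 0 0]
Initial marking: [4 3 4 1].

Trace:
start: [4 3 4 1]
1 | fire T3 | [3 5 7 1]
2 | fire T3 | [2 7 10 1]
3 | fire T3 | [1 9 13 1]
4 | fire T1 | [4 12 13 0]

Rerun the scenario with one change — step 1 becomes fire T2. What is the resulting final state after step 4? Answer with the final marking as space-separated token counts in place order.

(re-executing from step 1 with the substitution; state before step 1: [4 3 4 1])
1 | fire T2 | [4 3 4 1]
2 | fire T3 | [3 5 7 1]
3 | fire T3 | [2 7 10 1]
4 | fire T1 | [5 10 10 0]

5 10 10 0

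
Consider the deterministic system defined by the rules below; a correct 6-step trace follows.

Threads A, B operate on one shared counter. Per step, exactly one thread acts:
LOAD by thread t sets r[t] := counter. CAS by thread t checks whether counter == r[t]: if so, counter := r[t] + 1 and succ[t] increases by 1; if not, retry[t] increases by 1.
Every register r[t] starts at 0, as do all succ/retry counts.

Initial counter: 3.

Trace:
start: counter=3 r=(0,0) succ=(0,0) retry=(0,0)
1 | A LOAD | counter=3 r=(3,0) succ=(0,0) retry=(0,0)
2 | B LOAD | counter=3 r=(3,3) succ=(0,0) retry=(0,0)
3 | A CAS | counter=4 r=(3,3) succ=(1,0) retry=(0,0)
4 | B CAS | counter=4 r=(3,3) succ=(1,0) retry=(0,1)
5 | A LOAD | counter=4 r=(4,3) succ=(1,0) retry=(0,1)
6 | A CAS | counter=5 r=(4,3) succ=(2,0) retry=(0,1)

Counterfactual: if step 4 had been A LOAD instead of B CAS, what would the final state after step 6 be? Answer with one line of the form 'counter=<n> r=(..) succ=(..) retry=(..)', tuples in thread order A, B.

counter=5 r=(4,3) succ=(2,0) retry=(0,0)

(re-executing from step 4 with the substitution; state before step 4: counter=4 r=(3,3) succ=(1,0) retry=(0,0))
4 | A LOAD | counter=4 r=(4,3) succ=(1,0) retry=(0,0)
5 | A LOAD | counter=4 r=(4,3) succ=(1,0) retry=(0,0)
6 | A CAS | counter=5 r=(4,3) succ=(2,0) retry=(0,0)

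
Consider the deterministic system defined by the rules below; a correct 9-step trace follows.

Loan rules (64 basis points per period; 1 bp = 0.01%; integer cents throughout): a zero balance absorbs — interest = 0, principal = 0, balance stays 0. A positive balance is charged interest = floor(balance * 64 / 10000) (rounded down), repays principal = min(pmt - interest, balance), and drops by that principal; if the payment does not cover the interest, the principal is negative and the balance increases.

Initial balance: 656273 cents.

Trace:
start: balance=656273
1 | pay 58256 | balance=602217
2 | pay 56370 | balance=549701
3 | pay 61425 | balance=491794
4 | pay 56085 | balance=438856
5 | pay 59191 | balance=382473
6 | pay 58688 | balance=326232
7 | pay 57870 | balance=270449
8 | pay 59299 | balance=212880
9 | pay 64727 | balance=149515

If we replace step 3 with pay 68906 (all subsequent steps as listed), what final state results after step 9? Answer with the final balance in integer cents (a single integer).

141744

(re-executing from step 3 with the substitution; state before step 3: balance=549701)
3 | pay 68906 | balance=484313
4 | pay 56085 | balance=431327
5 | pay 59191 | balance=374896
6 | pay 58688 | balance=318607
7 | pay 57870 | balance=262776
8 | pay 59299 | balance=205158
9 | pay 64727 | balance=141744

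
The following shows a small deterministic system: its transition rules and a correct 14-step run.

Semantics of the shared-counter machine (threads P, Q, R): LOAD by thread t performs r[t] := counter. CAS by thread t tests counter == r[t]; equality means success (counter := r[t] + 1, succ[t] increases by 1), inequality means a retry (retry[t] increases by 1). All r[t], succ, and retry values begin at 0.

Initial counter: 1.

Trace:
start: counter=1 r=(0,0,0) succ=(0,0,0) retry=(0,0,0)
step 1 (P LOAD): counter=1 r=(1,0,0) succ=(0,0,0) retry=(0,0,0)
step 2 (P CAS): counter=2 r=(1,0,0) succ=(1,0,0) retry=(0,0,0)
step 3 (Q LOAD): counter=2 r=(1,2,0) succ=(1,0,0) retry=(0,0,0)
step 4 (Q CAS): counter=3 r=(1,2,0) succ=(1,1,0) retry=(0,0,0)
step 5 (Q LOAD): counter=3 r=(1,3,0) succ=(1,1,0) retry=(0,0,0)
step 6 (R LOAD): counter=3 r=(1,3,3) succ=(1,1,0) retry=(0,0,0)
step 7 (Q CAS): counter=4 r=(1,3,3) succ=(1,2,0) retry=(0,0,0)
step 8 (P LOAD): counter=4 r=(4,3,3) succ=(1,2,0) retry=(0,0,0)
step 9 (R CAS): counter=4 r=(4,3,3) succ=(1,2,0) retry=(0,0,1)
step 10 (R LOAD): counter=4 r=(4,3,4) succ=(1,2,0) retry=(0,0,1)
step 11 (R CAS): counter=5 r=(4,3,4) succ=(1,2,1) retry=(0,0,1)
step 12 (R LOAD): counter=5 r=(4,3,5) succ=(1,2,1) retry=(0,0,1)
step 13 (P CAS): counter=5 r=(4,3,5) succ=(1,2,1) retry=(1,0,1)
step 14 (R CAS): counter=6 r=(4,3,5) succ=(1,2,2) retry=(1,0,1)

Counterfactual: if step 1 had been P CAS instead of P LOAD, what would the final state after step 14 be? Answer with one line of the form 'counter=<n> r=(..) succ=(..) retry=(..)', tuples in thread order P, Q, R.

counter=5 r=(3,2,4) succ=(0,2,2) retry=(3,0,1)

(re-executing from step 1 with the substitution; state before step 1: counter=1 r=(0,0,0) succ=(0,0,0) retry=(0,0,0))
step 1 (P CAS): counter=1 r=(0,0,0) succ=(0,0,0) retry=(1,0,0)
step 2 (P CAS): counter=1 r=(0,0,0) succ=(0,0,0) retry=(2,0,0)
step 3 (Q LOAD): counter=1 r=(0,1,0) succ=(0,0,0) retry=(2,0,0)
step 4 (Q CAS): counter=2 r=(0,1,0) succ=(0,1,0) retry=(2,0,0)
step 5 (Q LOAD): counter=2 r=(0,2,0) succ=(0,1,0) retry=(2,0,0)
step 6 (R LOAD): counter=2 r=(0,2,2) succ=(0,1,0) retry=(2,0,0)
step 7 (Q CAS): counter=3 r=(0,2,2) succ=(0,2,0) retry=(2,0,0)
step 8 (P LOAD): counter=3 r=(3,2,2) succ=(0,2,0) retry=(2,0,0)
step 9 (R CAS): counter=3 r=(3,2,2) succ=(0,2,0) retry=(2,0,1)
step 10 (R LOAD): counter=3 r=(3,2,3) succ=(0,2,0) retry=(2,0,1)
step 11 (R CAS): counter=4 r=(3,2,3) succ=(0,2,1) retry=(2,0,1)
step 12 (R LOAD): counter=4 r=(3,2,4) succ=(0,2,1) retry=(2,0,1)
step 13 (P CAS): counter=4 r=(3,2,4) succ=(0,2,1) retry=(3,0,1)
step 14 (R CAS): counter=5 r=(3,2,4) succ=(0,2,2) retry=(3,0,1)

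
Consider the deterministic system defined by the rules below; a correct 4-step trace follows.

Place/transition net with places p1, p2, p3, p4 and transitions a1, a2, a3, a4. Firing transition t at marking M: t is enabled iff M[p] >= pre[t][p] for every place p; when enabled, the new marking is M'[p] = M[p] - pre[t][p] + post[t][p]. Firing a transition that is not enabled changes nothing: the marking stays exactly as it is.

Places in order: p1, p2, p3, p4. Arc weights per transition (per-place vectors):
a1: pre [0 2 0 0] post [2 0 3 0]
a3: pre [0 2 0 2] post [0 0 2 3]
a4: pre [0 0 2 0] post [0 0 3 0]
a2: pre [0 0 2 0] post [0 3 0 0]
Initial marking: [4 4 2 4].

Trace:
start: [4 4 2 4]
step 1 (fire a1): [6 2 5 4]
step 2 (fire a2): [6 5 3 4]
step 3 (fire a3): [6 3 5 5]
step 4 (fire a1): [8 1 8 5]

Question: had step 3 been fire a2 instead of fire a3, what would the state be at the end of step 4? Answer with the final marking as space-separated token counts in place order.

8 6 4 4

(re-executing from step 3 with the substitution; state before step 3: [6 5 3 4])
step 3 (fire a2): [6 8 1 4]
step 4 (fire a1): [8 6 4 4]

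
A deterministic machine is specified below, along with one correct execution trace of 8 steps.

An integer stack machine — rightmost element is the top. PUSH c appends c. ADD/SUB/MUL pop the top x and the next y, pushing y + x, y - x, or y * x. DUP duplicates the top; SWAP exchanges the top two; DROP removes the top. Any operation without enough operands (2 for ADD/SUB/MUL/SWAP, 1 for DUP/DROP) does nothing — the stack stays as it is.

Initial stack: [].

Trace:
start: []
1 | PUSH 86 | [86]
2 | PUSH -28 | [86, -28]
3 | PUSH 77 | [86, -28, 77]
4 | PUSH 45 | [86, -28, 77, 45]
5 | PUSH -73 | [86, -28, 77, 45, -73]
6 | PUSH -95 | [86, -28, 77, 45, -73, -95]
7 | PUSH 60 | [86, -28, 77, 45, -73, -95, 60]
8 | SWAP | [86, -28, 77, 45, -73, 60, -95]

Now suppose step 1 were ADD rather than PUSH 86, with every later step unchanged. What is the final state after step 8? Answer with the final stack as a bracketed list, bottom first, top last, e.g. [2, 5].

(re-executing from step 1 with the substitution; state before step 1: [])
1 | ADD | []
2 | PUSH -28 | [-28]
3 | PUSH 77 | [-28, 77]
4 | PUSH 45 | [-28, 77, 45]
5 | PUSH -73 | [-28, 77, 45, -73]
6 | PUSH -95 | [-28, 77, 45, -73, -95]
7 | PUSH 60 | [-28, 77, 45, -73, -95, 60]
8 | SWAP | [-28, 77, 45, -73, 60, -95]

[-28, 77, 45, -73, 60, -95]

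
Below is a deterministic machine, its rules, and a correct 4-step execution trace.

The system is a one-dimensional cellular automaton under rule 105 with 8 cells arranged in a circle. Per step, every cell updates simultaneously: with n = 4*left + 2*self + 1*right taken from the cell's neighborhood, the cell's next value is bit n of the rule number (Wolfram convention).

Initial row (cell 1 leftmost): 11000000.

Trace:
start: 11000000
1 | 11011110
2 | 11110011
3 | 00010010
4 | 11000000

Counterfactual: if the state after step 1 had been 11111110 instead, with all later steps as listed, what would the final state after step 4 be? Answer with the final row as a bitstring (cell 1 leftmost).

01101101

state after step 1 := 11111110
2 | 10000011
3 | 10111010
4 | 01101101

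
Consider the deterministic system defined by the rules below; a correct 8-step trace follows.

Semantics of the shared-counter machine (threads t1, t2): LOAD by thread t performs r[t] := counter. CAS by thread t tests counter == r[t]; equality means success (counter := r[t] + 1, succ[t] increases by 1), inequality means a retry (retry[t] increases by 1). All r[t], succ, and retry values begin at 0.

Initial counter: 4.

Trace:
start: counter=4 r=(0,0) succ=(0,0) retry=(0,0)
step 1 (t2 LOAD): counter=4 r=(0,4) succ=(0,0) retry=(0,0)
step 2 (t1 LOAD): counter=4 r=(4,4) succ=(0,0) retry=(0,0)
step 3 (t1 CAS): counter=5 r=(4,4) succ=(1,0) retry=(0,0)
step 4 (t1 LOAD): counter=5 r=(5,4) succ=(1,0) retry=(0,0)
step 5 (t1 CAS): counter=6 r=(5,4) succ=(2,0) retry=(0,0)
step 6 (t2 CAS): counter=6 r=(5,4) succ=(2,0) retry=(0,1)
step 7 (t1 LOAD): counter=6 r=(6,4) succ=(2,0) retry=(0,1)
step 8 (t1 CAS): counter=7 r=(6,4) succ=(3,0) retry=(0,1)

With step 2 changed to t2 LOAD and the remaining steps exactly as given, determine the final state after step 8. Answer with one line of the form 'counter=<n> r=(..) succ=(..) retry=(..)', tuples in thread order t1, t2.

(re-executing from step 2 with the substitution; state before step 2: counter=4 r=(0,4) succ=(0,0) retry=(0,0))
step 2 (t2 LOAD): counter=4 r=(0,4) succ=(0,0) retry=(0,0)
step 3 (t1 CAS): counter=4 r=(0,4) succ=(0,0) retry=(1,0)
step 4 (t1 LOAD): counter=4 r=(4,4) succ=(0,0) retry=(1,0)
step 5 (t1 CAS): counter=5 r=(4,4) succ=(1,0) retry=(1,0)
step 6 (t2 CAS): counter=5 r=(4,4) succ=(1,0) retry=(1,1)
step 7 (t1 LOAD): counter=5 r=(5,4) succ=(1,0) retry=(1,1)
step 8 (t1 CAS): counter=6 r=(5,4) succ=(2,0) retry=(1,1)

counter=6 r=(5,4) succ=(2,0) retry=(1,1)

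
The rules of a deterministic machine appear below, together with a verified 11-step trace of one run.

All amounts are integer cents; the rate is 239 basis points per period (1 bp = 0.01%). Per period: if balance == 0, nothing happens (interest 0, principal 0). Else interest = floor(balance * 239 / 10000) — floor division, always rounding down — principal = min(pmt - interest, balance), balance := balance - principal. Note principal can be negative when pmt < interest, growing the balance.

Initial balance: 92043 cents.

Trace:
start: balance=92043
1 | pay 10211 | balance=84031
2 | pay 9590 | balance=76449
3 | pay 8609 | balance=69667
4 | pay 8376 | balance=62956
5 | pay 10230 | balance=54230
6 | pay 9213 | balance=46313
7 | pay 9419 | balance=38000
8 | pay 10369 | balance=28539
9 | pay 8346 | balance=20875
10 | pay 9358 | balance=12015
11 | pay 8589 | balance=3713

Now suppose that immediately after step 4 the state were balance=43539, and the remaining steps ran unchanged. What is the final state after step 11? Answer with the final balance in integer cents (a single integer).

0

state after step 4 := balance=43539
5 | pay 10230 | balance=34349
6 | pay 9213 | balance=25956
7 | pay 9419 | balance=17157
8 | pay 10369 | balance=7198
9 | pay 8346 | balance=0
10 | pay 9358 | balance=0
11 | pay 8589 | balance=0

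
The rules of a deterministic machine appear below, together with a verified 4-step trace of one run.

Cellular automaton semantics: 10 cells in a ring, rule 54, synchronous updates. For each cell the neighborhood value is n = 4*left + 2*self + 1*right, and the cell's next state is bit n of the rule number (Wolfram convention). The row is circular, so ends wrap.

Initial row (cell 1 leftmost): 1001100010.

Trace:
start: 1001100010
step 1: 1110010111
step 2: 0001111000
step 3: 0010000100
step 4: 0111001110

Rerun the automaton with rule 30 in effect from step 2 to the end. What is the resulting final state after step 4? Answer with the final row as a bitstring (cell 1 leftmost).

(re-executing steps 2..4 under rule 30; state before step 2: 1110010111)
step 2: 0001110100
step 3: 0011000110
step 4: 0110101101

0110101101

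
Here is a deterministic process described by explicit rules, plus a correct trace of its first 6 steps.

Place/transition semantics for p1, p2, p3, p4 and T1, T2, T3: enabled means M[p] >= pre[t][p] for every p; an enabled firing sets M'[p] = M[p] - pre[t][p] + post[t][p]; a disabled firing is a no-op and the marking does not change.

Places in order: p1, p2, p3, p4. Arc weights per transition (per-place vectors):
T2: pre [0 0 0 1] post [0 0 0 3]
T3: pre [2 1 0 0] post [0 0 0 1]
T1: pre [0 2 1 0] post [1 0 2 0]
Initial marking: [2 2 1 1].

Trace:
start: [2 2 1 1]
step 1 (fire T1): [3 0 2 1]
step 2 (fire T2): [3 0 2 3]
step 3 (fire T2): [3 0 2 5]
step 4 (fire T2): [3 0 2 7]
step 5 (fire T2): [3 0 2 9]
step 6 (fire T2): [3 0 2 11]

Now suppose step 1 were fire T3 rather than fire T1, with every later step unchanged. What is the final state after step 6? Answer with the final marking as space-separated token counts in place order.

0 1 1 12

(re-executing from step 1 with the substitution; state before step 1: [2 2 1 1])
step 1 (fire T3): [0 1 1 2]
step 2 (fire T2): [0 1 1 4]
step 3 (fire T2): [0 1 1 6]
step 4 (fire T2): [0 1 1 8]
step 5 (fire T2): [0 1 1 10]
step 6 (fire T2): [0 1 1 12]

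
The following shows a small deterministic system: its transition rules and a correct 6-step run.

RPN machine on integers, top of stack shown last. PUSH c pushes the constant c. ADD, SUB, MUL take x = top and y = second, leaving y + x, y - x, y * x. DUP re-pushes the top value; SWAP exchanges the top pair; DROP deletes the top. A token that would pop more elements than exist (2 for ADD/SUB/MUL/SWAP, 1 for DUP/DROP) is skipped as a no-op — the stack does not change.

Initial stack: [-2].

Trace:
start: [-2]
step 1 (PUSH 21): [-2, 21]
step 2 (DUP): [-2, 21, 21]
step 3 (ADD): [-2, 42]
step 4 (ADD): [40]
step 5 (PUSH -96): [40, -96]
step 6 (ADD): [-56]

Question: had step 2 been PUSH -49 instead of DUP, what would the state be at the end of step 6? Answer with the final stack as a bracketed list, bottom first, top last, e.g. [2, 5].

(re-executing from step 2 with the substitution; state before step 2: [-2, 21])
step 2 (PUSH -49): [-2, 21, -49]
step 3 (ADD): [-2, -28]
step 4 (ADD): [-30]
step 5 (PUSH -96): [-30, -96]
step 6 (ADD): [-126]

[-126]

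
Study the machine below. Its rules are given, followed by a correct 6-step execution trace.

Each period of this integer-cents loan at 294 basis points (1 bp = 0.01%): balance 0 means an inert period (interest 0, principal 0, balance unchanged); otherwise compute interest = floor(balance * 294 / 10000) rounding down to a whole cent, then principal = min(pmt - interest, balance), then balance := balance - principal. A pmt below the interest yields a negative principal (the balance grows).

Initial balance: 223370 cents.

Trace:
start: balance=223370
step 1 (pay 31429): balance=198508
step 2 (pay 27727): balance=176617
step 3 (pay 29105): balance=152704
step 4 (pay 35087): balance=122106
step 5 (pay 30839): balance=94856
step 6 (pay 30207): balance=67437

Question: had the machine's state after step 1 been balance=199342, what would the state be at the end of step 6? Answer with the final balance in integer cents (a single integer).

68401

state after step 1 := balance=199342
step 2 (pay 27727): balance=177475
step 3 (pay 29105): balance=153587
step 4 (pay 35087): balance=123015
step 5 (pay 30839): balance=95792
step 6 (pay 30207): balance=68401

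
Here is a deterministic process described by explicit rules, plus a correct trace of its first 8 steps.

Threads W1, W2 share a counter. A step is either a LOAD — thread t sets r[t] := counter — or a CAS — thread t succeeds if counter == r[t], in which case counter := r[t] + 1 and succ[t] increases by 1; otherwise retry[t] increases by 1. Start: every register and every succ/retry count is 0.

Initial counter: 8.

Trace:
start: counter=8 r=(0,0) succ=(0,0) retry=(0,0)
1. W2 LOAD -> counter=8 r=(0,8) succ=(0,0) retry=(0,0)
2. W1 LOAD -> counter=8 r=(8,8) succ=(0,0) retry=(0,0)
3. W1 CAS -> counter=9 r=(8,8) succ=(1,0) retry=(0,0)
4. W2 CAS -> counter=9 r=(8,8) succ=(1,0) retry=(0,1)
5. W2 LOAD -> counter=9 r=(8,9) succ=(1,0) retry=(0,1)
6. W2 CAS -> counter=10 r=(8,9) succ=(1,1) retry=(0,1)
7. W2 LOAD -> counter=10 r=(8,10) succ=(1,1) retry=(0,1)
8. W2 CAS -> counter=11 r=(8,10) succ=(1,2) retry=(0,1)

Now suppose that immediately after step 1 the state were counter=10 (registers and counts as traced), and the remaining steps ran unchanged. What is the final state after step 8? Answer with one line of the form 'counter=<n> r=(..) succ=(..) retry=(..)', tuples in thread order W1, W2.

state after step 1 := counter=10 r=(0,8) succ=(0,0) retry=(0,0)
2. W1 LOAD -> counter=10 r=(10,8) succ=(0,0) retry=(0,0)
3. W1 CAS -> counter=11 r=(10,8) succ=(1,0) retry=(0,0)
4. W2 CAS -> counter=11 r=(10,8) succ=(1,0) retry=(0,1)
5. W2 LOAD -> counter=11 r=(10,11) succ=(1,0) retry=(0,1)
6. W2 CAS -> counter=12 r=(10,11) succ=(1,1) retry=(0,1)
7. W2 LOAD -> counter=12 r=(10,12) succ=(1,1) retry=(0,1)
8. W2 CAS -> counter=13 r=(10,12) succ=(1,2) retry=(0,1)

counter=13 r=(10,12) succ=(1,2) retry=(0,1)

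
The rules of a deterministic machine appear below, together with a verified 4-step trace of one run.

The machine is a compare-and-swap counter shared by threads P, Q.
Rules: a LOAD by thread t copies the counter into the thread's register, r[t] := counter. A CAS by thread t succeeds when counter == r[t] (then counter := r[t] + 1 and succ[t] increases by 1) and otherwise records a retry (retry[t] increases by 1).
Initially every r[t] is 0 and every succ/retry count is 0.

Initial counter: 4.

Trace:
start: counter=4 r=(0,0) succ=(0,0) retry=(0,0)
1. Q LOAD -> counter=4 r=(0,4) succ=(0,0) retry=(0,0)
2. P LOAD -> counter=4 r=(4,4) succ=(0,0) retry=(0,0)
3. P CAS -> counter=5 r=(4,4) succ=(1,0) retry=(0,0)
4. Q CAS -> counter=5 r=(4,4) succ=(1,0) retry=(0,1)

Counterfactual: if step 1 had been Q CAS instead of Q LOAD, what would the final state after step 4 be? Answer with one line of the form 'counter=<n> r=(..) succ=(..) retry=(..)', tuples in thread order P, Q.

counter=5 r=(4,0) succ=(1,0) retry=(0,2)

(re-executing from step 1 with the substitution; state before step 1: counter=4 r=(0,0) succ=(0,0) retry=(0,0))
1. Q CAS -> counter=4 r=(0,0) succ=(0,0) retry=(0,1)
2. P LOAD -> counter=4 r=(4,0) succ=(0,0) retry=(0,1)
3. P CAS -> counter=5 r=(4,0) succ=(1,0) retry=(0,1)
4. Q CAS -> counter=5 r=(4,0) succ=(1,0) retry=(0,2)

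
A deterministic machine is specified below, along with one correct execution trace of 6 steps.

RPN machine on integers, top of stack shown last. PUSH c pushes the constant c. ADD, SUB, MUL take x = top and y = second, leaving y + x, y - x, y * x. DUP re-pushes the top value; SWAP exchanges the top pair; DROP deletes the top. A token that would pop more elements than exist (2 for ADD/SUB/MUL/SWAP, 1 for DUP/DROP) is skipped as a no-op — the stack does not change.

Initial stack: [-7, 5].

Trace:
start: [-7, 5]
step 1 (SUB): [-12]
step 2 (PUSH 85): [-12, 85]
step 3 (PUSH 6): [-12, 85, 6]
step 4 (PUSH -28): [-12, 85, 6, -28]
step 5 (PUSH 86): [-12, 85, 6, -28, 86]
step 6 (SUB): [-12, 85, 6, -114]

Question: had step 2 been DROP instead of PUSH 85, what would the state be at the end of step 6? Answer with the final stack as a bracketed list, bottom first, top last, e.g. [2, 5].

(re-executing from step 2 with the substitution; state before step 2: [-12])
step 2 (DROP): []
step 3 (PUSH 6): [6]
step 4 (PUSH -28): [6, -28]
step 5 (PUSH 86): [6, -28, 86]
step 6 (SUB): [6, -114]

[6, -114]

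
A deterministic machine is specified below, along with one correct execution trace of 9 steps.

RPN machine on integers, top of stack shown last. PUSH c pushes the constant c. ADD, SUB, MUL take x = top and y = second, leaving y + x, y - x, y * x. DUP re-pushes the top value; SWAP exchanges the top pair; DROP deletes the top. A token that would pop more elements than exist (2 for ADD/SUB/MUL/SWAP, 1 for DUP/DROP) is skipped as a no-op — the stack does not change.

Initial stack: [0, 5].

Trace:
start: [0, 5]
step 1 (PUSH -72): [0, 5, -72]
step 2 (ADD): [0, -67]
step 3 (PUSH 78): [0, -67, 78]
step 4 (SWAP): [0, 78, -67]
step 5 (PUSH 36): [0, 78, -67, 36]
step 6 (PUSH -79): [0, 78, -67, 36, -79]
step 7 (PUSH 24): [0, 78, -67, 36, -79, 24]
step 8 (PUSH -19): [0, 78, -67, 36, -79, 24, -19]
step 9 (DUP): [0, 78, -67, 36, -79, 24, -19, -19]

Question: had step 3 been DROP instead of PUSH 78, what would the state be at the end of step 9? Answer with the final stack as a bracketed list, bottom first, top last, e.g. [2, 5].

[0, 36, -79, 24, -19, -19]

(re-executing from step 3 with the substitution; state before step 3: [0, -67])
step 3 (DROP): [0]
step 4 (SWAP): [0]
step 5 (PUSH 36): [0, 36]
step 6 (PUSH -79): [0, 36, -79]
step 7 (PUSH 24): [0, 36, -79, 24]
step 8 (PUSH -19): [0, 36, -79, 24, -19]
step 9 (DUP): [0, 36, -79, 24, -19, -19]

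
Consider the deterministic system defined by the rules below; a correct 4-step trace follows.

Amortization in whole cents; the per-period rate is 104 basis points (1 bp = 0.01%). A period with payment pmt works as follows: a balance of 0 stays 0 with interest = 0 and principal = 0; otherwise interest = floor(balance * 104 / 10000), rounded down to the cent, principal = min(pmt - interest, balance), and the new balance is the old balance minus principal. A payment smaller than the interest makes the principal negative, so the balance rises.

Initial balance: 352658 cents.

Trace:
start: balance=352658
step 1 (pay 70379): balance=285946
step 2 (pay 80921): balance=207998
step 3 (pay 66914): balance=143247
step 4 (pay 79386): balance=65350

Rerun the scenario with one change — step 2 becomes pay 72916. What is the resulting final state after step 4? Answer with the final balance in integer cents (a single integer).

73522

(re-executing from step 2 with the substitution; state before step 2: balance=285946)
step 2 (pay 72916): balance=216003
step 3 (pay 66914): balance=151335
step 4 (pay 79386): balance=73522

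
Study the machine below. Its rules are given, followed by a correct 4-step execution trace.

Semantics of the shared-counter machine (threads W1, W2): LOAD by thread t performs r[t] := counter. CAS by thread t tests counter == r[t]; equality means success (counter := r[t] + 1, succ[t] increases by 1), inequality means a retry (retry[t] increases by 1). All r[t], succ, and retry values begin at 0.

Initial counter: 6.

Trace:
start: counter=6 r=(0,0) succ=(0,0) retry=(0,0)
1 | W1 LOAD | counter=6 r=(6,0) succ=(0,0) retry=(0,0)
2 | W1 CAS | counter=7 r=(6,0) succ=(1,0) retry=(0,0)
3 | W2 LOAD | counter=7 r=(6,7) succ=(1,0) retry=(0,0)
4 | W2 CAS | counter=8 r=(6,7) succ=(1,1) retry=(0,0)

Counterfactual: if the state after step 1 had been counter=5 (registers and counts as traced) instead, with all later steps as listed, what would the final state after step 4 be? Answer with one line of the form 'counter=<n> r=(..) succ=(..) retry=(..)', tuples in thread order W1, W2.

state after step 1 := counter=5 r=(6,0) succ=(0,0) retry=(0,0)
2 | W1 CAS | counter=5 r=(6,0) succ=(0,0) retry=(1,0)
3 | W2 LOAD | counter=5 r=(6,5) succ=(0,0) retry=(1,0)
4 | W2 CAS | counter=6 r=(6,5) succ=(0,1) retry=(1,0)

counter=6 r=(6,5) succ=(0,1) retry=(1,0)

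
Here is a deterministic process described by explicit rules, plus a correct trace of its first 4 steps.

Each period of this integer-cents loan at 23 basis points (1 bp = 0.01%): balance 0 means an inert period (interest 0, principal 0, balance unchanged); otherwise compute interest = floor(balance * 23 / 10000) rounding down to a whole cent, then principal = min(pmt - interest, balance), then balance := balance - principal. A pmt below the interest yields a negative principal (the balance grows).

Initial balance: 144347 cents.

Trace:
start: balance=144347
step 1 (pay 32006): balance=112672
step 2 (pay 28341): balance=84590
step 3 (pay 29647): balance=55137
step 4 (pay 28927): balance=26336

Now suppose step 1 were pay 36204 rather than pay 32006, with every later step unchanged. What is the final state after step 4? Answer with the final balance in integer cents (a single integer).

22109

(re-executing from step 1 with the substitution; state before step 1: balance=144347)
step 1 (pay 36204): balance=108474
step 2 (pay 28341): balance=80382
step 3 (pay 29647): balance=50919
step 4 (pay 28927): balance=22109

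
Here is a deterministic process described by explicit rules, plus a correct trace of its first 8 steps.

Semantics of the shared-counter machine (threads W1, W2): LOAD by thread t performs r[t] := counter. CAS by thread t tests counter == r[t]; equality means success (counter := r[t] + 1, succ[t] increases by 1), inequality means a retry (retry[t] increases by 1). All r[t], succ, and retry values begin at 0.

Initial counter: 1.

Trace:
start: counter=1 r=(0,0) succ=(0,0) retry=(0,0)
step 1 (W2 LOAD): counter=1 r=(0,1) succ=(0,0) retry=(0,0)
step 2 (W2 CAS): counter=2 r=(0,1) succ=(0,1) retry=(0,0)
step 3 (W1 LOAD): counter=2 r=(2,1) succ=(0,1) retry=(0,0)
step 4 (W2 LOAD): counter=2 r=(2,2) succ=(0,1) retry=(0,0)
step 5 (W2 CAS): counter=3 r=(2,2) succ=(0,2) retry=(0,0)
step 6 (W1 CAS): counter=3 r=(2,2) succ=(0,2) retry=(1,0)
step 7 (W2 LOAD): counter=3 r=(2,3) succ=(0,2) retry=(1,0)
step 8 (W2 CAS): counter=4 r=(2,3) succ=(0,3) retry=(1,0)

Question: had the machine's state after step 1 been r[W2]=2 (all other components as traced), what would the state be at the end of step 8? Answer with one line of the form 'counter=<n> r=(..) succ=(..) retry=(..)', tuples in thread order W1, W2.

counter=3 r=(1,2) succ=(0,2) retry=(1,1)

state after step 1 := counter=1 r=(0,2) succ=(0,0) retry=(0,0)
step 2 (W2 CAS): counter=1 r=(0,2) succ=(0,0) retry=(0,1)
step 3 (W1 LOAD): counter=1 r=(1,2) succ=(0,0) retry=(0,1)
step 4 (W2 LOAD): counter=1 r=(1,1) succ=(0,0) retry=(0,1)
step 5 (W2 CAS): counter=2 r=(1,1) succ=(0,1) retry=(0,1)
step 6 (W1 CAS): counter=2 r=(1,1) succ=(0,1) retry=(1,1)
step 7 (W2 LOAD): counter=2 r=(1,2) succ=(0,1) retry=(1,1)
step 8 (W2 CAS): counter=3 r=(1,2) succ=(0,2) retry=(1,1)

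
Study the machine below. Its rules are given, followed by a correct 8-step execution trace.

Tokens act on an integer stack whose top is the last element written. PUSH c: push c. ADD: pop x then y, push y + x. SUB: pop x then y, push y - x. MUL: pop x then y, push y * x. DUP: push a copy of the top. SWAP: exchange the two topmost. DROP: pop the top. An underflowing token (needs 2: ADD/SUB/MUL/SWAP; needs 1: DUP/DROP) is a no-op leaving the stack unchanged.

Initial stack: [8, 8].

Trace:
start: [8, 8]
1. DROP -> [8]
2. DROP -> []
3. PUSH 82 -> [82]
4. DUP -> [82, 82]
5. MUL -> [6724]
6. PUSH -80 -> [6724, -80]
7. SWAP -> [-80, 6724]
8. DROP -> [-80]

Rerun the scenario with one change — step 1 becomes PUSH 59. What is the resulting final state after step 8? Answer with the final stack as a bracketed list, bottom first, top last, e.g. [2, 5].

(re-executing from step 1 with the substitution; state before step 1: [8, 8])
1. PUSH 59 -> [8, 8, 59]
2. DROP -> [8, 8]
3. PUSH 82 -> [8, 8, 82]
4. DUP -> [8, 8, 82, 82]
5. MUL -> [8, 8, 6724]
6. PUSH -80 -> [8, 8, 6724, -80]
7. SWAP -> [8, 8, -80, 6724]
8. DROP -> [8, 8, -80]

[8, 8, -80]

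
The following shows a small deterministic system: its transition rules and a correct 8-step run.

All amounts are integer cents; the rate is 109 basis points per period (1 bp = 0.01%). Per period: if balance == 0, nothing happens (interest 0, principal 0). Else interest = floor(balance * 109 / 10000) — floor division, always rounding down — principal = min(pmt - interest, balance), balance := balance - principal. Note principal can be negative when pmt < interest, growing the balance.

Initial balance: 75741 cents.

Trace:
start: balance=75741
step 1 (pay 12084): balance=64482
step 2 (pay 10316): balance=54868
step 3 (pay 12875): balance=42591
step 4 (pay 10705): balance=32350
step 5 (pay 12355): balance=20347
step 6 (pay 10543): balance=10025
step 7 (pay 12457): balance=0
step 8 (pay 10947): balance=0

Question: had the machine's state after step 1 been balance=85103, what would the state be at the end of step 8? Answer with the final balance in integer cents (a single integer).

state after step 1 := balance=85103
step 2 (pay 10316): balance=75714
step 3 (pay 12875): balance=63664
step 4 (pay 10705): balance=53652
step 5 (pay 12355): balance=41881
step 6 (pay 10543): balance=31794
step 7 (pay 12457): balance=19683
step 8 (pay 10947): balance=8950

8950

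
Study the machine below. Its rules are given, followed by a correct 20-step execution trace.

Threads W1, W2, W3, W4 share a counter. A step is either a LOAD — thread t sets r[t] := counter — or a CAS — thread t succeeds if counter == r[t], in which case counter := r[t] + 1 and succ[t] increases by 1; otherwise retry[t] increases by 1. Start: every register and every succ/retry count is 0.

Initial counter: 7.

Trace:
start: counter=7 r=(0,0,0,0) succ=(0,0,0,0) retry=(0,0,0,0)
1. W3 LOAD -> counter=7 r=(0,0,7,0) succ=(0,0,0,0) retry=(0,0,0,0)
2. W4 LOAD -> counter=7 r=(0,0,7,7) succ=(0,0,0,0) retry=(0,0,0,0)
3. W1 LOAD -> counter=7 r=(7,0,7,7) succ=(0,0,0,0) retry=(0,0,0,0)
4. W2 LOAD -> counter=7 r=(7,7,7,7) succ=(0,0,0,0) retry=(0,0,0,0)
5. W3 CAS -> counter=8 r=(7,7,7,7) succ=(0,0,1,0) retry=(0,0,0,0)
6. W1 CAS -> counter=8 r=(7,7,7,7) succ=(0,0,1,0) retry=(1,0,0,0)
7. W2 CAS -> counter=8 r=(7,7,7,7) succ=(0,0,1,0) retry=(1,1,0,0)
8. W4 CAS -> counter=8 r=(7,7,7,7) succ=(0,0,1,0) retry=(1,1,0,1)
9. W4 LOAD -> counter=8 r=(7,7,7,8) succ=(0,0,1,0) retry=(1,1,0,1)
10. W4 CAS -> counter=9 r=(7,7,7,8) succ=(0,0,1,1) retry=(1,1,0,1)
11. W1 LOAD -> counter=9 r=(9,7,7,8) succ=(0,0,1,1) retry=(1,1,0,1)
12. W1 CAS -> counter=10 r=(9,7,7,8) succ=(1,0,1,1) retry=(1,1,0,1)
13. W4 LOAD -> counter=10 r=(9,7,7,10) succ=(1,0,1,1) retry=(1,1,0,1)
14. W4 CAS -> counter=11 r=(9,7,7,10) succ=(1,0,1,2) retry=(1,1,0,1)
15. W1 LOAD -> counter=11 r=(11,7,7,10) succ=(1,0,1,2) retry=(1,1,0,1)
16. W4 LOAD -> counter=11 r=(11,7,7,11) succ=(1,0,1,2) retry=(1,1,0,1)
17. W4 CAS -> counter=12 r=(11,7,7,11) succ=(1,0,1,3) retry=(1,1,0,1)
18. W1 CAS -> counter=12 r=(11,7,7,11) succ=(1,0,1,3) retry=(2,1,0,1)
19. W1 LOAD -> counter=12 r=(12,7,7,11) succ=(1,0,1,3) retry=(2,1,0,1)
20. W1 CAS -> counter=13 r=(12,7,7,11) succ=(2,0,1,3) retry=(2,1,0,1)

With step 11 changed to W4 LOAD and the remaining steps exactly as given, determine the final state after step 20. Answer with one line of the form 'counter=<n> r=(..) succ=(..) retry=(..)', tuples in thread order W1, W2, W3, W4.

(re-executing from step 11 with the substitution; state before step 11: counter=9 r=(7,7,7,8) succ=(0,0,1,1) retry=(1,1,0,1))
11. W4 LOAD -> counter=9 r=(7,7,7,9) succ=(0,0,1,1) retry=(1,1,0,1)
12. W1 CAS -> counter=9 r=(7,7,7,9) succ=(0,0,1,1) retry=(2,1,0,1)
13. W4 LOAD -> counter=9 r=(7,7,7,9) succ=(0,0,1,1) retry=(2,1,0,1)
14. W4 CAS -> counter=10 r=(7,7,7,9) succ=(0,0,1,2) retry=(2,1,0,1)
15. W1 LOAD -> counter=10 r=(10,7,7,9) succ=(0,0,1,2) retry=(2,1,0,1)
16. W4 LOAD -> counter=10 r=(10,7,7,10) succ=(0,0,1,2) retry=(2,1,0,1)
17. W4 CAS -> counter=11 r=(10,7,7,10) succ=(0,0,1,3) retry=(2,1,0,1)
18. W1 CAS -> counter=11 r=(10,7,7,10) succ=(0,0,1,3) retry=(3,1,0,1)
19. W1 LOAD -> counter=11 r=(11,7,7,10) succ=(0,0,1,3) retry=(3,1,0,1)
20. W1 CAS -> counter=12 r=(11,7,7,10) succ=(1,0,1,3) retry=(3,1,0,1)

counter=12 r=(11,7,7,10) succ=(1,0,1,3) retry=(3,1,0,1)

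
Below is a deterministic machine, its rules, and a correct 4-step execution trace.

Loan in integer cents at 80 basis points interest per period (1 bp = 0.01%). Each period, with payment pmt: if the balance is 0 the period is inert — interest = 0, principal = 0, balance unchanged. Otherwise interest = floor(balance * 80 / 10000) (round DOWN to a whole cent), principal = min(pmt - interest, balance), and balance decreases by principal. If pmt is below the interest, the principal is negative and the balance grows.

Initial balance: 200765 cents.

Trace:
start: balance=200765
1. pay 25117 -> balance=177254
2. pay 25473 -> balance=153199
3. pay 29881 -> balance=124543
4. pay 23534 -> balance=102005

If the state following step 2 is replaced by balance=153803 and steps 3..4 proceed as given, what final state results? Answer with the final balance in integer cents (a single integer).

102619

state after step 2 := balance=153803
3. pay 29881 -> balance=125152
4. pay 23534 -> balance=102619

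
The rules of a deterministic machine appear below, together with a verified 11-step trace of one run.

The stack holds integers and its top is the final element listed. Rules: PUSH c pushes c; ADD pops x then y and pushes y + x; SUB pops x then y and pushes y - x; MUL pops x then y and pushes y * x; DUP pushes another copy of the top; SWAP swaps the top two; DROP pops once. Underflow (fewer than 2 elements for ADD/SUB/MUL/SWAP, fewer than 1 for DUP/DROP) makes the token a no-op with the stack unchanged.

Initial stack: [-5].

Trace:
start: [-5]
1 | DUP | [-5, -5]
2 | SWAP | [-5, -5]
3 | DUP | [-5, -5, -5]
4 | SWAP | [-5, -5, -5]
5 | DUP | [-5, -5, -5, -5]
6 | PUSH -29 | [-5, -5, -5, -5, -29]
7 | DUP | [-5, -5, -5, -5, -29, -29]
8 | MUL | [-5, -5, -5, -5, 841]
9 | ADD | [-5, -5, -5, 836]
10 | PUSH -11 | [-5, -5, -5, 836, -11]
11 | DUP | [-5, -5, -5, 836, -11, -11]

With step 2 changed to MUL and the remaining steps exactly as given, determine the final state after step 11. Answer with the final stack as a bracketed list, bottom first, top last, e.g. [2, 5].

(re-executing from step 2 with the substitution; state before step 2: [-5, -5])
2 | MUL | [25]
3 | DUP | [25, 25]
4 | SWAP | [25, 25]
5 | DUP | [25, 25, 25]
6 | PUSH -29 | [25, 25, 25, -29]
7 | DUP | [25, 25, 25, -29, -29]
8 | MUL | [25, 25, 25, 841]
9 | ADD | [25, 25, 866]
10 | PUSH -11 | [25, 25, 866, -11]
11 | DUP | [25, 25, 866, -11, -11]

[25, 25, 866, -11, -11]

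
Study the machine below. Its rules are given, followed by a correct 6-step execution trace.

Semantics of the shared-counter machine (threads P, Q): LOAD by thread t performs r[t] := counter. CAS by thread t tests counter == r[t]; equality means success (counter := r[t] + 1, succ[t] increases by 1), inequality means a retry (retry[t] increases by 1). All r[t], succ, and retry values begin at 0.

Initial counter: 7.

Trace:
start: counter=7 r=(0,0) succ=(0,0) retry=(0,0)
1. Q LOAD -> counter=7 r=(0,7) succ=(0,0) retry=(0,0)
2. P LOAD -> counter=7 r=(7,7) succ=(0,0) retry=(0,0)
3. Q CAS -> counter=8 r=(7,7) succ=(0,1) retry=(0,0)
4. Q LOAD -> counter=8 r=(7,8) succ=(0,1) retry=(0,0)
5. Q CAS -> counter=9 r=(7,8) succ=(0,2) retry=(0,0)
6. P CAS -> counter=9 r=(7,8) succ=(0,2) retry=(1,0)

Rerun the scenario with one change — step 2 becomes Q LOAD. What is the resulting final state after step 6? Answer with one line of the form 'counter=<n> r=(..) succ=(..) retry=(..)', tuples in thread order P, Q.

counter=9 r=(0,8) succ=(0,2) retry=(1,0)

(re-executing from step 2 with the substitution; state before step 2: counter=7 r=(0,7) succ=(0,0) retry=(0,0))
2. Q LOAD -> counter=7 r=(0,7) succ=(0,0) retry=(0,0)
3. Q CAS -> counter=8 r=(0,7) succ=(0,1) retry=(0,0)
4. Q LOAD -> counter=8 r=(0,8) succ=(0,1) retry=(0,0)
5. Q CAS -> counter=9 r=(0,8) succ=(0,2) retry=(0,0)
6. P CAS -> counter=9 r=(0,8) succ=(0,2) retry=(1,0)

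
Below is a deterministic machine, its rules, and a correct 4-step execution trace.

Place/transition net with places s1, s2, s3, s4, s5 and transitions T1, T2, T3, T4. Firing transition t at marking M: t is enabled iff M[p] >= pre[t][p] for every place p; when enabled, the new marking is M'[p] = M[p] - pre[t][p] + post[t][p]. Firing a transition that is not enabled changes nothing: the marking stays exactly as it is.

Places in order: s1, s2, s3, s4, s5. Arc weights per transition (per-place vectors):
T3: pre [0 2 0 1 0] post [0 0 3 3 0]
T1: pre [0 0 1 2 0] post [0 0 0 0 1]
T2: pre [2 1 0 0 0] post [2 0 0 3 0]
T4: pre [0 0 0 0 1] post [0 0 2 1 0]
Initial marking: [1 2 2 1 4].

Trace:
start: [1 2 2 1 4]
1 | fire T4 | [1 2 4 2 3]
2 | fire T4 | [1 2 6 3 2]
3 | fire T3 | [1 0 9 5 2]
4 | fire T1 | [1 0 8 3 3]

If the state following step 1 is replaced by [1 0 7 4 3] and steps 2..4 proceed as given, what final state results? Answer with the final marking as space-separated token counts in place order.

1 0 8 3 3

state after step 1 := [1 0 7 4 3]
2 | fire T4 | [1 0 9 5 2]
3 | fire T3 | [1 0 9 5 2]
4 | fire T1 | [1 0 8 3 3]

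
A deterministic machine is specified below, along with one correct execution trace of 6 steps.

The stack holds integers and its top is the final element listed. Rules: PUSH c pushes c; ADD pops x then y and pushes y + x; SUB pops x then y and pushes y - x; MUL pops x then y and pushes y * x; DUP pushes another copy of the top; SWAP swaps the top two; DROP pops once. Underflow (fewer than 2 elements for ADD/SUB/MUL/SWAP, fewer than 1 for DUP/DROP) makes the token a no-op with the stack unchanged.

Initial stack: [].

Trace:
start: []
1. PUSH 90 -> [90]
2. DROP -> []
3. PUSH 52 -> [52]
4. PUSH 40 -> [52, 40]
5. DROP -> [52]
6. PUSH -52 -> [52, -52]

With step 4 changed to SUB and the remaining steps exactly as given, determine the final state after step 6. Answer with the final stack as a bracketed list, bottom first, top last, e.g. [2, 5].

(re-executing from step 4 with the substitution; state before step 4: [52])
4. SUB -> [52]
5. DROP -> []
6. PUSH -52 -> [-52]

[-52]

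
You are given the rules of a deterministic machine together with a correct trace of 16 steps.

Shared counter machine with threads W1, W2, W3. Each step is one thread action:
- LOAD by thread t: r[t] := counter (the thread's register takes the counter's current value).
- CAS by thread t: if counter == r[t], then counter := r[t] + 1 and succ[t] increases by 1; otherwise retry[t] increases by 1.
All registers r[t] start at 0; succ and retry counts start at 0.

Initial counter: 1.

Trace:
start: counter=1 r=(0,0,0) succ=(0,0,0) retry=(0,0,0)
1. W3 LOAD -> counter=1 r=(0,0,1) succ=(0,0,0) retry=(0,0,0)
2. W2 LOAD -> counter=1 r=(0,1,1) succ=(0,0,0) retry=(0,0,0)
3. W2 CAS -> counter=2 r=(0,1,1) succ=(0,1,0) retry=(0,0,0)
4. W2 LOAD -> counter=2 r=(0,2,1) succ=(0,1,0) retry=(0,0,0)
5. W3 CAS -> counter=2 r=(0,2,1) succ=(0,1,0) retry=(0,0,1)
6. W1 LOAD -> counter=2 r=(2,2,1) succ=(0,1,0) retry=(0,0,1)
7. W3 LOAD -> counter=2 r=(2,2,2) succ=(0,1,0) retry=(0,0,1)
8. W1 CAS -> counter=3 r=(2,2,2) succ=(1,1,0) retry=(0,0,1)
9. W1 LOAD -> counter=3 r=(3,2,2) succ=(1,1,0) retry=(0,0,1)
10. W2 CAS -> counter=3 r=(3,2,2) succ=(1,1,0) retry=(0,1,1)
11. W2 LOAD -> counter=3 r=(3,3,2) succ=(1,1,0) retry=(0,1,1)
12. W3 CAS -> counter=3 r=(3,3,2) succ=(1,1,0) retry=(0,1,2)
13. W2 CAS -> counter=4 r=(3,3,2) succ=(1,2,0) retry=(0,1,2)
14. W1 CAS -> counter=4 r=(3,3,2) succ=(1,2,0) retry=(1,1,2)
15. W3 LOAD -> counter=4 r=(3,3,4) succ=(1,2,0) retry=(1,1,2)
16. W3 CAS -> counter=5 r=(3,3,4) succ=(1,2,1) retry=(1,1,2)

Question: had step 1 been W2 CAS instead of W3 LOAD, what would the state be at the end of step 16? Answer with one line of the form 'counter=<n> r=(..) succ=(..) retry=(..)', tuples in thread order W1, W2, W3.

(re-executing from step 1 with the substitution; state before step 1: counter=1 r=(0,0,0) succ=(0,0,0) retry=(0,0,0))
1. W2 CAS -> counter=1 r=(0,0,0) succ=(0,0,0) retry=(0,1,0)
2. W2 LOAD -> counter=1 r=(0,1,0) succ=(0,0,0) retry=(0,1,0)
3. W2 CAS -> counter=2 r=(0,1,0) succ=(0,1,0) retry=(0,1,0)
4. W2 LOAD -> counter=2 r=(0,2,0) succ=(0,1,0) retry=(0,1,0)
5. W3 CAS -> counter=2 r=(0,2,0) succ=(0,1,0) retry=(0,1,1)
6. W1 LOAD -> counter=2 r=(2,2,0) succ=(0,1,0) retry=(0,1,1)
7. W3 LOAD -> counter=2 r=(2,2,2) succ=(0,1,0) retry=(0,1,1)
8. W1 CAS -> counter=3 r=(2,2,2) succ=(1,1,0) retry=(0,1,1)
9. W1 LOAD -> counter=3 r=(3,2,2) succ=(1,1,0) retry=(0,1,1)
10. W2 CAS -> counter=3 r=(3,2,2) succ=(1,1,0) retry=(0,2,1)
11. W2 LOAD -> counter=3 r=(3,3,2) succ=(1,1,0) retry=(0,2,1)
12. W3 CAS -> counter=3 r=(3,3,2) succ=(1,1,0) retry=(0,2,2)
13. W2 CAS -> counter=4 r=(3,3,2) succ=(1,2,0) retry=(0,2,2)
14. W1 CAS -> counter=4 r=(3,3,2) succ=(1,2,0) retry=(1,2,2)
15. W3 LOAD -> counter=4 r=(3,3,4) succ=(1,2,0) retry=(1,2,2)
16. W3 CAS -> counter=5 r=(3,3,4) succ=(1,2,1) retry=(1,2,2)

counter=5 r=(3,3,4) succ=(1,2,1) retry=(1,2,2)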